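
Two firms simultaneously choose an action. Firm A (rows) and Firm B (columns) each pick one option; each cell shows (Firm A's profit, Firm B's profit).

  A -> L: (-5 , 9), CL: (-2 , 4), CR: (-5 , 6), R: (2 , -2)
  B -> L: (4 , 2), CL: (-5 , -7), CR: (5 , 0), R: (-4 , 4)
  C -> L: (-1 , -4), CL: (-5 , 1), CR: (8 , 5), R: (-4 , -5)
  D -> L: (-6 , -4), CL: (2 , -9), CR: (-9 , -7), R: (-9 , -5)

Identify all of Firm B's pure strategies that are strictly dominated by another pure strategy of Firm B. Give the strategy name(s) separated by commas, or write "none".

L: no other strategy beats it everywhere (CL at A (9>4); CR at A (9>6); R at A (9>-2)).
CR strictly dominates CL — A: 6>4, B: 0>-7, C: 5>1, D: -7>-9.
Nothing dominates CR: L at C (5>-4); CL at A (6>4); R at A (6>-2).
Nothing dominates R: L at B (4>2); CL at B (4>-7); CR at B (4>0).

CL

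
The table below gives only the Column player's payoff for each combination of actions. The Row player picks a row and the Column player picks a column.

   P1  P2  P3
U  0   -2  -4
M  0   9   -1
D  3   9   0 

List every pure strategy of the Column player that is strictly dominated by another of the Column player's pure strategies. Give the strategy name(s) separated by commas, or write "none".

P1 is not dominated — it holds its own against P2 at U (0>-2); P3 at U (0>-4).
P2: no other strategy beats it everywhere (P1 at M (9>0); P3 at U (-2>-4)).
P3 is strictly dominated by P1 (U: 0>-4, M: 0>-1, D: 3>0).

P3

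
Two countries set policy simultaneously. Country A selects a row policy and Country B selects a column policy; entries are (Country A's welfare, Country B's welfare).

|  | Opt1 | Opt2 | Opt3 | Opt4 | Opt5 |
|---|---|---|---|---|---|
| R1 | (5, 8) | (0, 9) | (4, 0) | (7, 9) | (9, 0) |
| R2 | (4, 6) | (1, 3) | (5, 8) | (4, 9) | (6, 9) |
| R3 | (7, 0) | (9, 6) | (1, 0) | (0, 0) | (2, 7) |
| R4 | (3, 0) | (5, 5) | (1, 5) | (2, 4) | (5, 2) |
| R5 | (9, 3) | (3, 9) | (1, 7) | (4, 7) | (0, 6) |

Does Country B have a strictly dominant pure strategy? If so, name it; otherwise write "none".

none

Opt1 fails to dominate Opt2 at R1 (8<9).
Opt2 fails to dominate Opt1 at R2 (3<6).
Opt3 fails to dominate Opt1 at R1 (0<8).
Opt4 fails to dominate Opt1 at R3 (0=0).
Opt5 fails to dominate Opt1 at R1 (0<8).
No single strategy dominates all the others.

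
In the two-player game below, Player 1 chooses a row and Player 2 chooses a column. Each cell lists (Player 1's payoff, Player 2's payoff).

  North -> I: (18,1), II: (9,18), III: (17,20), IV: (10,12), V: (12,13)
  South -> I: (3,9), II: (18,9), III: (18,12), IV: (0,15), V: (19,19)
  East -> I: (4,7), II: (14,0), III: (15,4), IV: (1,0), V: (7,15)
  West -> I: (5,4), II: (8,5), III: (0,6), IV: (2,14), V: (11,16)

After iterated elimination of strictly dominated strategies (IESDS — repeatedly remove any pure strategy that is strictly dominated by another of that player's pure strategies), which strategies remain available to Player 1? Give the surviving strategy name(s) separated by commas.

Player 1's strategy West is strictly dominated by North (I: 18>5, II: 9>8, III: 17>0, IV: 10>2, V: 12>11) and is removed.
For Player 2, V strictly dominates I on the remaining rows (North: 13>1, South: 19>9, East: 15>7); eliminate I.
Player 2's strategy II is strictly dominated by III (North: 20>18, South: 12>9, East: 4>0) and is removed.
Row East is eliminated: North beats it against every remaining column (III: 17>15, IV: 10>1, V: 12>7).
Column IV is eliminated: V beats it against every remaining row (North: 13>12, South: 19>15).
Player 1's strategy North is strictly dominated by South (III: 18>17, V: 19>12) and is removed.
Column III is eliminated: V beats it against every remaining row (South: 19>12).
Among the remaining strategies, none is strictly dominated by another pure strategy of the same player, so the elimination stops.
Surviving strategies — Player 1: {South}; Player 2: {V}.

South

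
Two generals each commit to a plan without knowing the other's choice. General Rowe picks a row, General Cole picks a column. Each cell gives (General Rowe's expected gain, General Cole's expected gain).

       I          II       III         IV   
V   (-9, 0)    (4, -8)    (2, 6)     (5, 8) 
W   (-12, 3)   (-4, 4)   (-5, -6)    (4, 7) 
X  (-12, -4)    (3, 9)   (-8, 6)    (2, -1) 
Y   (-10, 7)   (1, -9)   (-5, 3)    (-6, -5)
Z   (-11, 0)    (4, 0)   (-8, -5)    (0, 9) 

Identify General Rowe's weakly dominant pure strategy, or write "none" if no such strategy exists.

V vs W: I: -9>-12, II: 4>-4, III: 2>-5, IV: 5>4.
V vs X: I: -9>-12, II: 4>3, III: 2>-8, IV: 5>2.
V vs Y: I: -9>-10, II: 4>1, III: 2>-5, IV: 5>-6.
V vs Z: I: -9>-11, II: 4=4, III: 2>-8, IV: 5>0.
V is at least as good as every other strategy against every opponent action, so it is weakly dominant.

V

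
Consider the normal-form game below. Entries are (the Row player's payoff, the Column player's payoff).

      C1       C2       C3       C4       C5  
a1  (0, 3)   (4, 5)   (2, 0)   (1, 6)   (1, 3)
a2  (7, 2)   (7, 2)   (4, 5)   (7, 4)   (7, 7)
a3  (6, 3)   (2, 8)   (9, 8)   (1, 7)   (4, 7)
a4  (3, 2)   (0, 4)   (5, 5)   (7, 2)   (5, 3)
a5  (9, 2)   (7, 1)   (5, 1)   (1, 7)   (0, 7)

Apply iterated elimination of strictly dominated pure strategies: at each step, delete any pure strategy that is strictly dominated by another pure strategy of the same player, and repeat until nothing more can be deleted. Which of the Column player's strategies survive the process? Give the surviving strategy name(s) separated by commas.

C2, C3, C4, C5

The Row player's strategy a1 is strictly dominated by a2 (C1: 7>0, C2: 7>4, C3: 4>2, C4: 7>1, C5: 7>1) and is removed.
The Column player's strategy C1 is strictly dominated by C5 (a2: 7>2, a3: 7>3, a4: 3>2, a5: 7>2) and is removed.
Among the remaining strategies, none is strictly dominated by another pure strategy of the same player, so the elimination stops.
Surviving strategies — the Row player: {a2, a3, a4, a5}; the Column player: {C2, C3, C4, C5}.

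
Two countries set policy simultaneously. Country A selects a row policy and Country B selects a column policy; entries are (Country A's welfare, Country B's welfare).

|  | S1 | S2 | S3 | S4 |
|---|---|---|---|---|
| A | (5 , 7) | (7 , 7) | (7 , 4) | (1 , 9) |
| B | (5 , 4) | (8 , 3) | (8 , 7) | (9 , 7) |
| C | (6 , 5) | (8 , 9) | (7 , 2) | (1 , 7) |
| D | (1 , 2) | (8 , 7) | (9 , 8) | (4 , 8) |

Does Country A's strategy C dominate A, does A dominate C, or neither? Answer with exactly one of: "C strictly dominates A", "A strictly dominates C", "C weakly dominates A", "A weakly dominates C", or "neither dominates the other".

C weakly dominates A

C's payoffs vs A's, by Country B's action — S1: 6>5, S2: 8>7, S3: 7=7, S4: 1=1.
C is at least as good everywhere and strictly better somewhere (tied only at S3, S4), so C weakly but not strictly dominates A.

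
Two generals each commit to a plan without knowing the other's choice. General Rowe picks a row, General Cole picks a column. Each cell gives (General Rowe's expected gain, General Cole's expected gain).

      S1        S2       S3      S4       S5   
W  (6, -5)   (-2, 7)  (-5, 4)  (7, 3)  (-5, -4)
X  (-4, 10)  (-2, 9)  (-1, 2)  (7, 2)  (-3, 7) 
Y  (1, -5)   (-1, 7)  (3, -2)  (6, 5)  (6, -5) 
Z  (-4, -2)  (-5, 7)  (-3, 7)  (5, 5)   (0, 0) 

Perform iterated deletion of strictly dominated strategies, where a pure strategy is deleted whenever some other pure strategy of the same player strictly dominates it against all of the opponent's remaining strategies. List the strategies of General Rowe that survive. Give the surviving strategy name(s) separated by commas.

Y

Row Z is eliminated: Y beats it against every remaining column (S1: 1>-4, S2: -1>-5, S3: 3>-3, S4: 6>5, S5: 6>0).
For General Cole, S2 strictly dominates S3 on the remaining rows (W: 7>4, X: 9>2, Y: 7>-2); eliminate S3.
General Cole's strategy S4 is strictly dominated by S2 (W: 7>3, X: 9>2, Y: 7>5) and is removed.
For General Rowe, Y strictly dominates X on the remaining columns (S1: 1>-4, S2: -1>-2, S5: 6>-3); eliminate X.
For General Cole, S2 strictly dominates S1 on the remaining rows (W: 7>-5, Y: 7>-5); eliminate S1.
For General Rowe, Y strictly dominates W on the remaining columns (S2: -1>-2, S5: 6>-5); eliminate W.
For General Cole, S2 strictly dominates S5 on the remaining rows (Y: 7>-5); eliminate S5.
Among the remaining strategies, none is strictly dominated by another pure strategy of the same player, so the elimination stops.
Surviving strategies — General Rowe: {Y}; General Cole: {S2}.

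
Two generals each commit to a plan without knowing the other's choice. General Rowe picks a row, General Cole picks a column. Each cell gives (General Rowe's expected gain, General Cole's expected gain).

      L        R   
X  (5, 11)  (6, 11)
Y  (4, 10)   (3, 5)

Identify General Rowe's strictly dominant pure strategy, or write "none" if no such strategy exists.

X vs Y: L: 5>4, R: 6>3.
X strictly beats every other strategy against every opponent action, so it is strictly dominant.

X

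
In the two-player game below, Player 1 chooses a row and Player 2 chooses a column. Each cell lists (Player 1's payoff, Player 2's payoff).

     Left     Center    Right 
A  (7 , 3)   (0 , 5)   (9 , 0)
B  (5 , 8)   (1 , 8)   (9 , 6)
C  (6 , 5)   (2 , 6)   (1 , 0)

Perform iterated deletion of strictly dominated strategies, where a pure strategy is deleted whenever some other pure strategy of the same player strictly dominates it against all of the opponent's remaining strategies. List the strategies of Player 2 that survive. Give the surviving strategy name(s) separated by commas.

For Player 2, Left strictly dominates Right on the remaining rows (A: 3>0, B: 8>6, C: 5>0); eliminate Right.
Player 1's strategy B is strictly dominated by C (Left: 6>5, Center: 2>1) and is removed.
Player 2's strategy Left is strictly dominated by Center (A: 5>3, C: 6>5) and is removed.
Player 1's strategy A is strictly dominated by C (Center: 2>0) and is removed.
Among the remaining strategies, none is strictly dominated by another pure strategy of the same player, so the elimination stops.
Surviving strategies — Player 1: {C}; Player 2: {Center}.

Center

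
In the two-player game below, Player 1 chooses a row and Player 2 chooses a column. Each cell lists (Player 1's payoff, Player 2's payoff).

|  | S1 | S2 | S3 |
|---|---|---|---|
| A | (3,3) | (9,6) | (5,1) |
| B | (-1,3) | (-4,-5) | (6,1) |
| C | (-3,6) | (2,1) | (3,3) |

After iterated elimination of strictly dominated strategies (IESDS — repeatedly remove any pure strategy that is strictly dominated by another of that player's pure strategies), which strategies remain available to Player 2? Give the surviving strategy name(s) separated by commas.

S2

For Player 1, A strictly dominates C on the remaining columns (S1: 3>-3, S2: 9>2, S3: 5>3); eliminate C.
Column S3 is eliminated: S1 beats it against every remaining row (A: 3>1, B: 3>1).
Row B is eliminated: A beats it against every remaining column (S1: 3>-1, S2: 9>-4).
For Player 2, S2 strictly dominates S1 on the remaining rows (A: 6>3); eliminate S1.
Among the remaining strategies, none is strictly dominated by another pure strategy of the same player, so the elimination stops.
Surviving strategies — Player 1: {A}; Player 2: {S2}.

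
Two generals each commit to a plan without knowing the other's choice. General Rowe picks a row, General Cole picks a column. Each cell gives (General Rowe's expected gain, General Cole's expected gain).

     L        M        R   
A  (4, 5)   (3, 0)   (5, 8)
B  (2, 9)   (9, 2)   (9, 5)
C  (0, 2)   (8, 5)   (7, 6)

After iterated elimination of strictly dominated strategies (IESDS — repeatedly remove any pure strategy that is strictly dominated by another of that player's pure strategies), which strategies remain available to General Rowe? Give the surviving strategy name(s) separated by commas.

A, B

For General Rowe, B strictly dominates C on the remaining columns (L: 2>0, M: 9>8, R: 9>7); eliminate C.
General Cole's strategy M is strictly dominated by L (A: 5>0, B: 9>2) and is removed.
Among the remaining strategies, none is strictly dominated by another pure strategy of the same player, so the elimination stops.
Surviving strategies — General Rowe: {A, B}; General Cole: {L, R}.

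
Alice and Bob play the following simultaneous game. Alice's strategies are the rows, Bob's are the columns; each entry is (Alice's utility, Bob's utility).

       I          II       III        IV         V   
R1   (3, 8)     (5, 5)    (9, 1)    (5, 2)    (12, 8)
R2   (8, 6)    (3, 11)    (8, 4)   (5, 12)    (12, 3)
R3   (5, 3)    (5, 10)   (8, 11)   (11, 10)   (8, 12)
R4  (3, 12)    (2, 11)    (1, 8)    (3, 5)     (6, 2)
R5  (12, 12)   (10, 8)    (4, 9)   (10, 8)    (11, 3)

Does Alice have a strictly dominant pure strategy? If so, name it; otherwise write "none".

none

R1 fails to dominate R2 at I (3<8).
R2 fails to dominate R1 at II (3<5).
R3 fails to dominate R1 at II (5=5).
R4 fails to dominate R1 at I (3=3).
R5 fails to dominate R1 at III (4<9).
No single strategy dominates all the others.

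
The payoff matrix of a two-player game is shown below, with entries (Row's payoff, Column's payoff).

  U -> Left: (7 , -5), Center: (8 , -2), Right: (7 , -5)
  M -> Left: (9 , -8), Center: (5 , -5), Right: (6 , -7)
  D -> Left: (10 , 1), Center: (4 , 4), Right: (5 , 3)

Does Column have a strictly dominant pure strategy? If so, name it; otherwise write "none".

Center vs Left: U: -2>-5, M: -5>-8, D: 4>1.
Center vs Right: U: -2>-5, M: -5>-7, D: 4>3.
Center strictly beats every other strategy against every opponent action, so it is strictly dominant.

Center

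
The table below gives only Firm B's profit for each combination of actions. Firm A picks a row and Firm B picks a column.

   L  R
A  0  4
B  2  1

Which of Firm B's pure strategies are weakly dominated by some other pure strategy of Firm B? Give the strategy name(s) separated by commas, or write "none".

L: no other strategy beats it everywhere (R at B (2>1)).
Nothing dominates R: L at A (4>0).

none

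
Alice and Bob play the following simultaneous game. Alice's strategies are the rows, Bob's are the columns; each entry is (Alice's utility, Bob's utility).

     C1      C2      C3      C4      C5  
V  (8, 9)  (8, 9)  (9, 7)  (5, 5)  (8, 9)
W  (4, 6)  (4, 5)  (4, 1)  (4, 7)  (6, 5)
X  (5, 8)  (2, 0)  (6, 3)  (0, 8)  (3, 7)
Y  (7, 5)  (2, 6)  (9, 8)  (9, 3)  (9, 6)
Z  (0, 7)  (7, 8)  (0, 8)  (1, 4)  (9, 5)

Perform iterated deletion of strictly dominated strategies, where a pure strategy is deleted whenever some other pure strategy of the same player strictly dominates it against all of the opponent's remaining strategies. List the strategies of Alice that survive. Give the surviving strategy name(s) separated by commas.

V, Y, Z

Alice's strategy W is strictly dominated by V (C1: 8>4, C2: 8>4, C3: 9>4, C4: 5>4, C5: 8>6) and is removed.
Alice's strategy X is strictly dominated by V (C1: 8>5, C2: 8>2, C3: 9>6, C4: 5>0, C5: 8>3) and is removed.
Column C4 is eliminated: C1 beats it against every remaining row (V: 9>5, Y: 5>3, Z: 7>4).
Among the remaining strategies, none is strictly dominated by another pure strategy of the same player, so the elimination stops.
Surviving strategies — Alice: {V, Y, Z}; Bob: {C1, C2, C3, C5}.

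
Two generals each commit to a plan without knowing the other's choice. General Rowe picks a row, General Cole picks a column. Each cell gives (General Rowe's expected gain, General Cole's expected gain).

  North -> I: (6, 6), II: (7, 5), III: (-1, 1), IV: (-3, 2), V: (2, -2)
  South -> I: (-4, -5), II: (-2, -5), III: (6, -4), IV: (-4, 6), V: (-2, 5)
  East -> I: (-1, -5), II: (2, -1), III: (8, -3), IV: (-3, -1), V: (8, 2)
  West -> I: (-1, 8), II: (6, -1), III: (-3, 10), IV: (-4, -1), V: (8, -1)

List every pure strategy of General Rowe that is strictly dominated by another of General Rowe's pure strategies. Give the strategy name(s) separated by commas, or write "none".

South

Nothing dominates North: South at I (6>-4); East at I (6>-1); West at I (6>-1).
South: dominated, since East does at least as well everywhere (I: -1>-4, II: 2>-2, III: 8>6, IV: -3>-4, V: 8>-2).
East is not dominated — it holds its own against North at III (8>-1); South at I (-1>-4); West at I (-1=-1).
West is not dominated — it holds its own against North at V (8>2); South at I (-1>-4); East at I (-1=-1).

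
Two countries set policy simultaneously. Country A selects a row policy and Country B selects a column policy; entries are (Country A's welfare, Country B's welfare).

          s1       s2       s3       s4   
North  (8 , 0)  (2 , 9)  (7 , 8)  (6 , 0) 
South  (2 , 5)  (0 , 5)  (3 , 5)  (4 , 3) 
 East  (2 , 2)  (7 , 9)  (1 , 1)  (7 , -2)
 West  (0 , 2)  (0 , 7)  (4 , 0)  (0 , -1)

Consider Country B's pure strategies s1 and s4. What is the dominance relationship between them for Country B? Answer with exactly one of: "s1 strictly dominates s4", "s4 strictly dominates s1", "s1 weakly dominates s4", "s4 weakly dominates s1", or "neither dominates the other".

Compare s1 to s4 across every action of Country A: North: 0=0, South: 5>3, East: 2>-2, West: 2>-1.
s1 is at least as good everywhere and strictly better somewhere (tied only at North), so s1 weakly but not strictly dominates s4.

s1 weakly dominates s4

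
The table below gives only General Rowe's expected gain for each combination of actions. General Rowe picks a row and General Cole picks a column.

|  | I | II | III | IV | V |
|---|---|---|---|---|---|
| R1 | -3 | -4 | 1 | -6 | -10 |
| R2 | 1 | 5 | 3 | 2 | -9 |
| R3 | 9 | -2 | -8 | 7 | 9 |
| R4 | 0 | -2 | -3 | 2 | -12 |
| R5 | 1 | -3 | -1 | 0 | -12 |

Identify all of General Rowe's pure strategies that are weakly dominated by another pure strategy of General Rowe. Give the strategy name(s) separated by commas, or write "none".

R1 is weakly dominated by R2 (I: 1>-3, II: 5>-4, III: 3>1, IV: 2>-6, V: -9>-10).
Nothing dominates R2: R1 at I (1>-3); R3 at II (5>-2); R4 at I (1>0); R5 at II (5>-3).
Nothing dominates R3: R1 at I (9>-3); R2 at I (9>1); R4 at I (9>0); R5 at I (9>1).
R4: dominated, since R2 does at least as well everywhere (I: 1>0, II: 5>-2, III: 3>-3, IV: 2=2, V: -9>-12).
R5: dominated, since R2 does at least as well everywhere (I: 1=1, II: 5>-3, III: 3>-1, IV: 2>0, V: -9>-12).

R1, R4, R5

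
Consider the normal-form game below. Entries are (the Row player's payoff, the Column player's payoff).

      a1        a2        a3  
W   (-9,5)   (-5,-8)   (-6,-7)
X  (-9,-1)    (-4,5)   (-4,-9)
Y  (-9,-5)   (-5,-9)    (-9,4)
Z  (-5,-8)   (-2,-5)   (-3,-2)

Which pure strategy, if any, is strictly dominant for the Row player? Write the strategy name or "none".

Z

Z vs W: a1: -5>-9, a2: -2>-5, a3: -3>-6.
Z vs X: a1: -5>-9, a2: -2>-4, a3: -3>-4.
Z vs Y: a1: -5>-9, a2: -2>-5, a3: -3>-9.
Z strictly beats every other strategy against every opponent action, so it is strictly dominant.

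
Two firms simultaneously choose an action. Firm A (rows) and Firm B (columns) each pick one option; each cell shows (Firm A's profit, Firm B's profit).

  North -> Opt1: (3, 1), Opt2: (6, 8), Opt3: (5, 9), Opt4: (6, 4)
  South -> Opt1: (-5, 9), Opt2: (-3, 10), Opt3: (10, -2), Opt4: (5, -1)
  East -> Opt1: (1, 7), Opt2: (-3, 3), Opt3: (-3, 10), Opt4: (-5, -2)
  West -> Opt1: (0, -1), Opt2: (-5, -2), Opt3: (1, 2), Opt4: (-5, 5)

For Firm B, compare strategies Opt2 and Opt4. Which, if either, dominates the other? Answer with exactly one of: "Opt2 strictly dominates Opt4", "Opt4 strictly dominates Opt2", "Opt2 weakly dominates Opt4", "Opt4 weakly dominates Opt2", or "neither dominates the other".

Compare Opt2 to Opt4 across each opponent action: North: 8>4, South: 10>-1, East: 3>-2, West: -2<5.
Opt2 does better at North, South, East but worse at West; neither strategy dominates the other.

neither dominates the other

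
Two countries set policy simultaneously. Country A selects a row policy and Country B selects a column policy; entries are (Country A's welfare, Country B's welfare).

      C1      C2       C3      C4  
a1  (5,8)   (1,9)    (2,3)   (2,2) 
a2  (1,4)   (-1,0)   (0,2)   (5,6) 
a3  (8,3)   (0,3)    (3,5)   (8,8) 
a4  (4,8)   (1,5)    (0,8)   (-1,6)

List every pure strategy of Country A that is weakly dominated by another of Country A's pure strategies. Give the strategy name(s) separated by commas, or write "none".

a2, a4

a1 is not dominated — it holds its own against a2 at C1 (5>1); a3 at C2 (1>0); a4 at C1 (5>4).
a2: dominated, since a3 does at least as well everywhere (C1: 8>1, C2: 0>-1, C3: 3>0, C4: 8>5).
a3 is not dominated — it holds its own against a1 at C1 (8>5); a2 at C1 (8>1); a4 at C1 (8>4).
a4: dominated, since a1 does at least as well everywhere (C1: 5>4, C2: 1=1, C3: 2>0, C4: 2>-1).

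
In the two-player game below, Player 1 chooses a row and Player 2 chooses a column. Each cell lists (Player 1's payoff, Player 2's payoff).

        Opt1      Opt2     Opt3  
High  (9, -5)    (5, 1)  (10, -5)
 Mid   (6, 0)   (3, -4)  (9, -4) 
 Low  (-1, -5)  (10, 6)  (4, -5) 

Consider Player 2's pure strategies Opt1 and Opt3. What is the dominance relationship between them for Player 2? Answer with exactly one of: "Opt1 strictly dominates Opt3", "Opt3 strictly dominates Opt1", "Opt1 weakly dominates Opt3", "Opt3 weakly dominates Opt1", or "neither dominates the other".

Compare Opt1 to Opt3 across every action of Player 1: High: -5=-5, Mid: 0>-4, Low: -5=-5.
Opt1 is at least as good everywhere and strictly better somewhere (tied only at High, Low), so Opt1 weakly but not strictly dominates Opt3.

Opt1 weakly dominates Opt3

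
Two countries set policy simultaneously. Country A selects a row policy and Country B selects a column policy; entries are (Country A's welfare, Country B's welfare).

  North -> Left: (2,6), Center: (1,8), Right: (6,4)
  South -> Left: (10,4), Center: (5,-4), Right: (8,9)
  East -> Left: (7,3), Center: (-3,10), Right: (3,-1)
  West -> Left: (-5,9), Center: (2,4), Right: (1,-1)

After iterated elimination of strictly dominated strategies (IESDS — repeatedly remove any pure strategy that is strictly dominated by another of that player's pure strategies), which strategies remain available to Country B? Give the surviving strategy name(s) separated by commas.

Right

Row North is eliminated: South beats it against every remaining column (Left: 10>2, Center: 5>1, Right: 8>6).
Country A's strategy East is strictly dominated by South (Left: 10>7, Center: 5>-3, Right: 8>3) and is removed.
For Country A, South strictly dominates West on the remaining columns (Left: 10>-5, Center: 5>2, Right: 8>1); eliminate West.
For Country B, Right strictly dominates Left on the remaining rows (South: 9>4); eliminate Left.
For Country B, Right strictly dominates Center on the remaining rows (South: 9>-4); eliminate Center.
Among the remaining strategies, none is strictly dominated by another pure strategy of the same player, so the elimination stops.
Surviving strategies — Country A: {South}; Country B: {Right}.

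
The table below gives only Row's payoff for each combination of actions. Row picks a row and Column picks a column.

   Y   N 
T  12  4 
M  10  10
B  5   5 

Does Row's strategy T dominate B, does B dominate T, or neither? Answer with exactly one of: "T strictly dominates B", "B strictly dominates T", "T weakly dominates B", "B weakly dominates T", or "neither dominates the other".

Compare T to B across each choice by Column: Y: 12>5, N: 4<5.
T does better at Y but worse at N; neither strategy dominates the other.

neither dominates the other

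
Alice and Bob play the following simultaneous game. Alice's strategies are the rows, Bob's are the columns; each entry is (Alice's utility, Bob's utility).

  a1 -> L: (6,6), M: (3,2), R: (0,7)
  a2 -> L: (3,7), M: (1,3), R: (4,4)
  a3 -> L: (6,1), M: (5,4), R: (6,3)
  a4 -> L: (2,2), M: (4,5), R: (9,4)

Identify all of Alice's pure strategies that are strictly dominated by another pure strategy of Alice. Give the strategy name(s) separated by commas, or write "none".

a1: no other strategy beats it everywhere (a2 at L (6>3); a3 at L (6=6); a4 at L (6>2)).
a3 strictly dominates a2 — L: 6>3, M: 5>1, R: 6>4.
a3: no other strategy beats it everywhere (a1 at L (6=6); a2 at L (6>3); a4 at L (6>2)).
a4: no other strategy beats it everywhere (a1 at M (4>3); a2 at M (4>1); a3 at R (9>6)).

a2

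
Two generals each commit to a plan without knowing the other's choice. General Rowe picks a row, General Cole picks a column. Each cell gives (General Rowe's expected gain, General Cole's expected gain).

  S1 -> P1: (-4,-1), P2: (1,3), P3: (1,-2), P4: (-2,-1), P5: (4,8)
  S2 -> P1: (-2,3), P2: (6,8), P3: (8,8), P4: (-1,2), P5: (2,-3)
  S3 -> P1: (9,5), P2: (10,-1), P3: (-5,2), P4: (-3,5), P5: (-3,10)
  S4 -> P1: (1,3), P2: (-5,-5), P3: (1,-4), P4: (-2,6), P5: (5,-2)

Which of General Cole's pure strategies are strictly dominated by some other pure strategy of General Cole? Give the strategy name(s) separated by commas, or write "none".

none

P1 is not dominated — it holds its own against P2 at S3 (5>-1); P3 at S1 (-1>-2); P4 at S1 (-1=-1); P5 at S2 (3>-3).
Nothing dominates P2: P1 at S1 (3>-1); P3 at S1 (3>-2); P4 at S1 (3>-1); P5 at S2 (8>-3).
P3: no other strategy beats it everywhere (P1 at S2 (8>3); P2 at S2 (8=8); P4 at S2 (8>2); P5 at S2 (8>-3)).
P4 is not dominated — it holds its own against P1 at S1 (-1=-1); P2 at S3 (5>-1); P3 at S1 (-1>-2); P5 at S2 (2>-3).
P5 is not dominated — it holds its own against P1 at S1 (8>-1); P2 at S1 (8>3); P3 at S1 (8>-2); P4 at S1 (8>-1).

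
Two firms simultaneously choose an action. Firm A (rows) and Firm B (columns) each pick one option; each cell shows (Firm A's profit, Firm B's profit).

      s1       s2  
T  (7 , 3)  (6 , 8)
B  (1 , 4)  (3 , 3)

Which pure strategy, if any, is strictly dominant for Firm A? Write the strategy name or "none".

T

T vs B: s1: 7>1, s2: 6>3.
T strictly beats every other strategy against every opponent action, so it is strictly dominant.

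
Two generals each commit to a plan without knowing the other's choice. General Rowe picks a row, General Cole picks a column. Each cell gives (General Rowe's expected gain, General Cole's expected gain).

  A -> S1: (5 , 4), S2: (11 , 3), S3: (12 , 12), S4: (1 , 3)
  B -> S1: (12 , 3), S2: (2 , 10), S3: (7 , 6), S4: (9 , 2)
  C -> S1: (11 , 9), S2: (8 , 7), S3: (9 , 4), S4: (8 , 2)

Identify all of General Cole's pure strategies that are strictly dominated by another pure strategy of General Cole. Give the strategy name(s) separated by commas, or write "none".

S4

S1 is not dominated — it holds its own against S2 at A (4>3); S3 at C (9>4); S4 at A (4>3).
S2: no other strategy beats it everywhere (S1 at B (10>3); S3 at B (10>6); S4 at A (3=3)).
S3 is not dominated — it holds its own against S1 at A (12>4); S2 at A (12>3); S4 at A (12>3).
S4: dominated, since S1 does at least as well everywhere (A: 4>3, B: 3>2, C: 9>2).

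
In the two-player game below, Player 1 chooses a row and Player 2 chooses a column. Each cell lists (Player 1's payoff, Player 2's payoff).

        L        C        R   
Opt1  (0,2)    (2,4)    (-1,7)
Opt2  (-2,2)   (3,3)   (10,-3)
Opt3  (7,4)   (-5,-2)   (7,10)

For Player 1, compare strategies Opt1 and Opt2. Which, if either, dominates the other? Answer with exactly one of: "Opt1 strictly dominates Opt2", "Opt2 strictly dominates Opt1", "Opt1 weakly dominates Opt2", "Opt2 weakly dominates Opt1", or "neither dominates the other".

Compare Opt1 to Opt2 across every action of Player 2: L: 0>-2, C: 2<3, R: -1<10.
Opt1 does better at L but worse at C, R; neither strategy dominates the other.

neither dominates the other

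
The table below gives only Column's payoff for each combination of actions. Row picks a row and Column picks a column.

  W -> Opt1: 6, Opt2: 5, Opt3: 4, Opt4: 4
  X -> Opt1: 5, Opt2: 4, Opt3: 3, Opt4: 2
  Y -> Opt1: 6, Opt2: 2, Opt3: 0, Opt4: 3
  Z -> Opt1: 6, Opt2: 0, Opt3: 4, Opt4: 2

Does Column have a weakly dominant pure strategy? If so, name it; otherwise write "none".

Opt1 vs Opt2: W: 6>5, X: 5>4, Y: 6>2, Z: 6>0.
Opt1 vs Opt3: W: 6>4, X: 5>3, Y: 6>0, Z: 6>4.
Opt1 vs Opt4: W: 6>4, X: 5>2, Y: 6>3, Z: 6>2.
Opt1 is at least as good as every other strategy against every opponent action, so it is weakly dominant.

Opt1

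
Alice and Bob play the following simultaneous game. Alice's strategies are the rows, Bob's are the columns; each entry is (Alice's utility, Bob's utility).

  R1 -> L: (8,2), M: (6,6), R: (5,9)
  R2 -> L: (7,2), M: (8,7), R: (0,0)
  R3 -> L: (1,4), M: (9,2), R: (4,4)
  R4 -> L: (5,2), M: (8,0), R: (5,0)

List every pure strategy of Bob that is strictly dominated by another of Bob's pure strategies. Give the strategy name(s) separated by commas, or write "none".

none

L: no other strategy beats it everywhere (M at R3 (4>2); R at R2 (2>0)).
M: no other strategy beats it everywhere (L at R1 (6>2); R at R2 (7>0)).
R is not dominated — it holds its own against L at R1 (9>2); M at R1 (9>6).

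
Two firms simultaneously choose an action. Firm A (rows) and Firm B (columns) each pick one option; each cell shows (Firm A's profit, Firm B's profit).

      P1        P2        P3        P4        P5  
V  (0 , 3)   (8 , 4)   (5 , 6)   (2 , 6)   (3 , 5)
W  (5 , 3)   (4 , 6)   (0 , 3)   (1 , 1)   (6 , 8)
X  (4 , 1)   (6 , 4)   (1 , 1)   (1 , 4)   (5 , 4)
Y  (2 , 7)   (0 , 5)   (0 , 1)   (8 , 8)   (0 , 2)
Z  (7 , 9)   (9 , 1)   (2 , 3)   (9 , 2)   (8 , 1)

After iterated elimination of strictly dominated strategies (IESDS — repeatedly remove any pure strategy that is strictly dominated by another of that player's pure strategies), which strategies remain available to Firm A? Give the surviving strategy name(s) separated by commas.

V, Z

Row W is eliminated: Z beats it against every remaining column (P1: 7>5, P2: 9>4, P3: 2>0, P4: 9>1, P5: 8>6).
For Firm A, Z strictly dominates X on the remaining columns (P1: 7>4, P2: 9>6, P3: 2>1, P4: 9>1, P5: 8>5); eliminate X.
For Firm A, Z strictly dominates Y on the remaining columns (P1: 7>2, P2: 9>0, P3: 2>0, P4: 9>8, P5: 8>0); eliminate Y.
Column P2 is eliminated: P3 beats it against every remaining row (V: 6>4, Z: 3>1).
Column P5 is eliminated: P3 beats it against every remaining row (V: 6>5, Z: 3>1).
Among the remaining strategies, none is strictly dominated by another pure strategy of the same player, so the elimination stops.
Surviving strategies — Firm A: {V, Z}; Firm B: {P1, P3, P4}.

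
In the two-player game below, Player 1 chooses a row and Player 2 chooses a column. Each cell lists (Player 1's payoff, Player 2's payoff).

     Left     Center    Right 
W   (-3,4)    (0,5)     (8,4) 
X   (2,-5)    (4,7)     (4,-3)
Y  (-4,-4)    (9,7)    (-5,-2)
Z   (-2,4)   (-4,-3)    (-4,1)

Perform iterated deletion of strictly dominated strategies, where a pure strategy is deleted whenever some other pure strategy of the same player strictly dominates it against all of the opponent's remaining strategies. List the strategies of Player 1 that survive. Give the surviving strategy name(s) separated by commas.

Player 1's strategy Z is strictly dominated by X (Left: 2>-2, Center: 4>-4, Right: 4>-4) and is removed.
Column Left is eliminated: Center beats it against every remaining row (W: 5>4, X: 7>-5, Y: 7>-4).
Player 2's strategy Right is strictly dominated by Center (W: 5>4, X: 7>-3, Y: 7>-2) and is removed.
For Player 1, X strictly dominates W on the remaining columns (Center: 4>0); eliminate W.
Player 1's strategy X is strictly dominated by Y (Center: 9>4) and is removed.
Among the remaining strategies, none is strictly dominated by another pure strategy of the same player, so the elimination stops.
Surviving strategies — Player 1: {Y}; Player 2: {Center}.

Y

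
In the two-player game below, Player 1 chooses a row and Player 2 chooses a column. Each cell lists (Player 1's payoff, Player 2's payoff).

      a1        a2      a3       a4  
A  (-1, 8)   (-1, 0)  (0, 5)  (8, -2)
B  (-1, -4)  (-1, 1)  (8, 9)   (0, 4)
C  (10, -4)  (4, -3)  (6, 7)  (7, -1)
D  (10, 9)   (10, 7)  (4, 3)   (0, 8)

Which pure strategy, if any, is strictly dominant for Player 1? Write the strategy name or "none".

A fails to dominate B at a1 (-1=-1).
B fails to dominate A at a1 (-1=-1).
C fails to dominate A at a4 (7<8).
D fails to dominate A at a4 (0<8).
No single strategy dominates all the others.

none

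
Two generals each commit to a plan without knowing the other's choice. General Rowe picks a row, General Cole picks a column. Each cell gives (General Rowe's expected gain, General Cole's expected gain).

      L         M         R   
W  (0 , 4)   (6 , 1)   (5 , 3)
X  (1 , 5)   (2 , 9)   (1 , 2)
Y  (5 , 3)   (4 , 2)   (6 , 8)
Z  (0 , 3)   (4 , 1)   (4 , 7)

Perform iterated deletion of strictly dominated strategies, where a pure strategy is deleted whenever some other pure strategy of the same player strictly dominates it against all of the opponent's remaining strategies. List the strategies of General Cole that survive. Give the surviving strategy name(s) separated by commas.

R

General Rowe's strategy X is strictly dominated by Y (L: 5>1, M: 4>2, R: 6>1) and is removed.
Column M is eliminated: L beats it against every remaining row (W: 4>1, Y: 3>2, Z: 3>1).
Row W is eliminated: Y beats it against every remaining column (L: 5>0, R: 6>5).
General Rowe's strategy Z is strictly dominated by Y (L: 5>0, R: 6>4) and is removed.
For General Cole, R strictly dominates L on the remaining rows (Y: 8>3); eliminate L.
Among the remaining strategies, none is strictly dominated by another pure strategy of the same player, so the elimination stops.
Surviving strategies — General Rowe: {Y}; General Cole: {R}.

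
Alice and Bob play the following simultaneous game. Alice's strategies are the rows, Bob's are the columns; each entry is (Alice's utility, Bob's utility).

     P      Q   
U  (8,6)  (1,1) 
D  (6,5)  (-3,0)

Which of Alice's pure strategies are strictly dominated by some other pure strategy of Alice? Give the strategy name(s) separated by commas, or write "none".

U: no other strategy beats it everywhere (D at P (8>6)).
D is strictly dominated by U (P: 8>6, Q: 1>-3).

D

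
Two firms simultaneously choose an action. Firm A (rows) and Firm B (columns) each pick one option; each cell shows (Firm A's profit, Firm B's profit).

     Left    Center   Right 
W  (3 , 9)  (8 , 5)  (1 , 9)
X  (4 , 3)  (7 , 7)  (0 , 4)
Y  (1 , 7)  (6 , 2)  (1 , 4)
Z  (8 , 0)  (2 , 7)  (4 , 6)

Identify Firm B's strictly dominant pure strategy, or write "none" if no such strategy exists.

none

Left fails to dominate Center at X (3<7).
Center fails to dominate Left at W (5<9).
Right fails to dominate Left at W (9=9).
No single strategy dominates all the others.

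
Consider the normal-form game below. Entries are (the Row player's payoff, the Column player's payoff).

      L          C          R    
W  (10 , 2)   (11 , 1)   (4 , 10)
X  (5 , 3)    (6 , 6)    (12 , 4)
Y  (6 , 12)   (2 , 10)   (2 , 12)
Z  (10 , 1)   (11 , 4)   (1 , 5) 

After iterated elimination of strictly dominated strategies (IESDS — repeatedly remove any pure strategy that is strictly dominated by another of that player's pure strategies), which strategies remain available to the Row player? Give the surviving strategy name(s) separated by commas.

W, X, Z

Row Y is eliminated: W beats it against every remaining column (L: 10>6, C: 11>2, R: 4>2).
For the Column player, R strictly dominates L on the remaining rows (W: 10>2, X: 4>3, Z: 5>1); eliminate L.
Among the remaining strategies, none is strictly dominated by another pure strategy of the same player, so the elimination stops.
Surviving strategies — the Row player: {W, X, Z}; the Column player: {C, R}.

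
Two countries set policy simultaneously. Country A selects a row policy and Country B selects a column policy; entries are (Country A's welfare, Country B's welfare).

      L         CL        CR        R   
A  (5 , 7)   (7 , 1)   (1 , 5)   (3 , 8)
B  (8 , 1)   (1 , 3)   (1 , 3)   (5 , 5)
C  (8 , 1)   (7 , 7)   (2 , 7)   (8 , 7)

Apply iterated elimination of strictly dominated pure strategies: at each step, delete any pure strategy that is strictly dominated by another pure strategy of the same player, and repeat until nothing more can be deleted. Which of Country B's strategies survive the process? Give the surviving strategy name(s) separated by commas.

CL, CR, R

Country B's strategy L is strictly dominated by R (A: 8>7, B: 5>1, C: 7>1) and is removed.
Row B is eliminated: C beats it against every remaining column (CL: 7>1, CR: 2>1, R: 8>5).
Among the remaining strategies, none is strictly dominated by another pure strategy of the same player, so the elimination stops.
Surviving strategies — Country A: {A, C}; Country B: {CL, CR, R}.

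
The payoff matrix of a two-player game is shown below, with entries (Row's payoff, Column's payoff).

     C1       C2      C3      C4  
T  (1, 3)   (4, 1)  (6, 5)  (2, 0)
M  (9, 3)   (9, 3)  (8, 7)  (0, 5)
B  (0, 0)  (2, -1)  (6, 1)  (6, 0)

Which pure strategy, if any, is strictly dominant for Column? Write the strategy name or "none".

C3 vs C1: T: 5>3, M: 7>3, B: 1>0.
C3 vs C2: T: 5>1, M: 7>3, B: 1>-1.
C3 vs C4: T: 5>0, M: 7>5, B: 1>0.
C3 strictly beats every other strategy against every opponent action, so it is strictly dominant.

C3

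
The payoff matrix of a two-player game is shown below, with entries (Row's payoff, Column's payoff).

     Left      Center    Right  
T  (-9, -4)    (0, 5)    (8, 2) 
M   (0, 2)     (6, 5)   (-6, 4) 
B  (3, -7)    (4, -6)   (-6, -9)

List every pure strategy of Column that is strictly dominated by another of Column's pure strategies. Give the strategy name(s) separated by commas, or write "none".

Left, Right

Left is strictly dominated by Center (T: 5>-4, M: 5>2, B: -6>-7).
Nothing dominates Center: Left at T (5>-4); Right at T (5>2).
Right is strictly dominated by Center (T: 5>2, M: 5>4, B: -6>-9).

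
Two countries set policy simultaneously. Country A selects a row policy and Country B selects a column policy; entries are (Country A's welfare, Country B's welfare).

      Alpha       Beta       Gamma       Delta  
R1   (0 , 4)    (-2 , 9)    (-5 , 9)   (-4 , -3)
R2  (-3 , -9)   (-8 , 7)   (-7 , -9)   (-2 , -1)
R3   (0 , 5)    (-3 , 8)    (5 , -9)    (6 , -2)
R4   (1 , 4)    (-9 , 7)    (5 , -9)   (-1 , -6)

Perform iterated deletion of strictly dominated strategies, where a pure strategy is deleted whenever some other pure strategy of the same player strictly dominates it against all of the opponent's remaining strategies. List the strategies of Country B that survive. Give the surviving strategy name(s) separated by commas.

Beta, Gamma

Row R2 is eliminated: R3 beats it against every remaining column (Alpha: 0>-3, Beta: -3>-8, Gamma: 5>-7, Delta: 6>-2).
For Country B, Beta strictly dominates Alpha on the remaining rows (R1: 9>4, R3: 8>5, R4: 7>4); eliminate Alpha.
For Country B, Beta strictly dominates Delta on the remaining rows (R1: 9>-3, R3: 8>-2, R4: 7>-6); eliminate Delta.
Among the remaining strategies, none is strictly dominated by another pure strategy of the same player, so the elimination stops.
Surviving strategies — Country A: {R1, R3, R4}; Country B: {Beta, Gamma}.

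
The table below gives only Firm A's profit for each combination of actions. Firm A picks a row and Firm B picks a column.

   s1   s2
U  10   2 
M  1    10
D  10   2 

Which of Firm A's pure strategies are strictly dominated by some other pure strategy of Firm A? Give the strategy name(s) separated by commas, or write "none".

none

U: no other strategy beats it everywhere (M at s1 (10>1); D at s1 (10=10)).
M is not dominated — it holds its own against U at s2 (10>2); D at s2 (10>2).
D is not dominated — it holds its own against U at s1 (10=10); M at s1 (10>1).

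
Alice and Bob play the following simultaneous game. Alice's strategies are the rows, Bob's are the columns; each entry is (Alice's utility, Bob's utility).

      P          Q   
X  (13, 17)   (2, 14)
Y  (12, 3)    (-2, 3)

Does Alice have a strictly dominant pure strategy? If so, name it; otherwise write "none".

X vs Y: P: 13>12, Q: 2>-2.
X strictly beats every other strategy against every opponent action, so it is strictly dominant.

X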